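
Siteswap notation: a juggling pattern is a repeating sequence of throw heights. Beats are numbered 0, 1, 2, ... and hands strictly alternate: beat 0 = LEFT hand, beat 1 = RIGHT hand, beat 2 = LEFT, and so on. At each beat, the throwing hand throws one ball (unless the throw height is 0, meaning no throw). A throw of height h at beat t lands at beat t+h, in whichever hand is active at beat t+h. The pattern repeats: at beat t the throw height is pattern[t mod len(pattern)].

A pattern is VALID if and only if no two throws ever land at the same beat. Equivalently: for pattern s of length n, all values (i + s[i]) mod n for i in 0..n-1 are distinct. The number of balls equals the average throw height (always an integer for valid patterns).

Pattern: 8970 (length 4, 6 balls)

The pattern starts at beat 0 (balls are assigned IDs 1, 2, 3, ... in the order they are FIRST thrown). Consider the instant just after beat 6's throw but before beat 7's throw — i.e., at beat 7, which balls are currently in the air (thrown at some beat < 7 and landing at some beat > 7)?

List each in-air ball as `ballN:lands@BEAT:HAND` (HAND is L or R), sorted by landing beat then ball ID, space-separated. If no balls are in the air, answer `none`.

Answer: ball1:lands@8:L ball3:lands@9:R ball2:lands@10:L ball4:lands@12:L ball6:lands@13:R ball5:lands@14:L

Derivation:
Beat 0 (L): throw ball1 h=8 -> lands@8:L; in-air after throw: [b1@8:L]
Beat 1 (R): throw ball2 h=9 -> lands@10:L; in-air after throw: [b1@8:L b2@10:L]
Beat 2 (L): throw ball3 h=7 -> lands@9:R; in-air after throw: [b1@8:L b3@9:R b2@10:L]
Beat 4 (L): throw ball4 h=8 -> lands@12:L; in-air after throw: [b1@8:L b3@9:R b2@10:L b4@12:L]
Beat 5 (R): throw ball5 h=9 -> lands@14:L; in-air after throw: [b1@8:L b3@9:R b2@10:L b4@12:L b5@14:L]
Beat 6 (L): throw ball6 h=7 -> lands@13:R; in-air after throw: [b1@8:L b3@9:R b2@10:L b4@12:L b6@13:R b5@14:L]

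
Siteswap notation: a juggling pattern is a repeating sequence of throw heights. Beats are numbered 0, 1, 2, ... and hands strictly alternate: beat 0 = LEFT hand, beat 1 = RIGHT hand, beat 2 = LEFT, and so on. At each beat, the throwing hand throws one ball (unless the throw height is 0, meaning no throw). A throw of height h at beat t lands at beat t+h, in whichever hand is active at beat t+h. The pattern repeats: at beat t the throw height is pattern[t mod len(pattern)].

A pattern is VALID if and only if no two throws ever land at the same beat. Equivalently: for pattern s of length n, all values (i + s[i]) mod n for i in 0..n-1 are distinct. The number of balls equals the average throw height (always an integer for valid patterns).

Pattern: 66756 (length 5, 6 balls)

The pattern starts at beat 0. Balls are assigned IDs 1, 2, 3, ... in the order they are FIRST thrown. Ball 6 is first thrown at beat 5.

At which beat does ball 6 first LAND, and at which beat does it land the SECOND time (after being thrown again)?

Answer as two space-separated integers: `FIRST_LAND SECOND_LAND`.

Answer: 11 17

Derivation:
Beat 0 (L): throw ball1 h=6 -> lands@6:L; in-air after throw: [b1@6:L]
Beat 1 (R): throw ball2 h=6 -> lands@7:R; in-air after throw: [b1@6:L b2@7:R]
Beat 2 (L): throw ball3 h=7 -> lands@9:R; in-air after throw: [b1@6:L b2@7:R b3@9:R]
Beat 3 (R): throw ball4 h=5 -> lands@8:L; in-air after throw: [b1@6:L b2@7:R b4@8:L b3@9:R]
Beat 4 (L): throw ball5 h=6 -> lands@10:L; in-air after throw: [b1@6:L b2@7:R b4@8:L b3@9:R b5@10:L]
Beat 5 (R): throw ball6 h=6 -> lands@11:R; in-air after throw: [b1@6:L b2@7:R b4@8:L b3@9:R b5@10:L b6@11:R]
Beat 6 (L): throw ball1 h=6 -> lands@12:L; in-air after throw: [b2@7:R b4@8:L b3@9:R b5@10:L b6@11:R b1@12:L]
Beat 7 (R): throw ball2 h=7 -> lands@14:L; in-air after throw: [b4@8:L b3@9:R b5@10:L b6@11:R b1@12:L b2@14:L]
Beat 8 (L): throw ball4 h=5 -> lands@13:R; in-air after throw: [b3@9:R b5@10:L b6@11:R b1@12:L b4@13:R b2@14:L]
Beat 9 (R): throw ball3 h=6 -> lands@15:R; in-air after throw: [b5@10:L b6@11:R b1@12:L b4@13:R b2@14:L b3@15:R]
Beat 10 (L): throw ball5 h=6 -> lands@16:L; in-air after throw: [b6@11:R b1@12:L b4@13:R b2@14:L b3@15:R b5@16:L]
Beat 11 (R): throw ball6 h=6 -> lands@17:R; in-air after throw: [b1@12:L b4@13:R b2@14:L b3@15:R b5@16:L b6@17:R]
Beat 12 (L): throw ball1 h=7 -> lands@19:R; in-air after throw: [b4@13:R b2@14:L b3@15:R b5@16:L b6@17:R b1@19:R]
Ball 6: thrown@5 h=6 -> first land @11; rethrown@11 h=6 -> second land @17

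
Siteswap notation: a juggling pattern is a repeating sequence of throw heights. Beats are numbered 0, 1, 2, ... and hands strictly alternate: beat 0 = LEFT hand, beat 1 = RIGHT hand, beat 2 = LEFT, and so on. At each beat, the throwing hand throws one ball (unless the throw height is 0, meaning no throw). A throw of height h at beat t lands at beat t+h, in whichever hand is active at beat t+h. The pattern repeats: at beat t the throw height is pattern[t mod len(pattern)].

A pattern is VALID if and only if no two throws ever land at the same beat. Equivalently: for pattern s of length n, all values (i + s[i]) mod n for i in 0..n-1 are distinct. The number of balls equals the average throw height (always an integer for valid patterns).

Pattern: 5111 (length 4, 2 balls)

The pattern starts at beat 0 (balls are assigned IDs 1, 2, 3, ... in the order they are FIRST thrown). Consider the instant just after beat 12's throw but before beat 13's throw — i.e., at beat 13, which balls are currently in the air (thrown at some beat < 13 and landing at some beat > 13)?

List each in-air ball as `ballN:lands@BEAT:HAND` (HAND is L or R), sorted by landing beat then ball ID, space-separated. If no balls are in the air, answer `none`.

Beat 0 (L): throw ball1 h=5 -> lands@5:R; in-air after throw: [b1@5:R]
Beat 1 (R): throw ball2 h=1 -> lands@2:L; in-air after throw: [b2@2:L b1@5:R]
Beat 2 (L): throw ball2 h=1 -> lands@3:R; in-air after throw: [b2@3:R b1@5:R]
Beat 3 (R): throw ball2 h=1 -> lands@4:L; in-air after throw: [b2@4:L b1@5:R]
Beat 4 (L): throw ball2 h=5 -> lands@9:R; in-air after throw: [b1@5:R b2@9:R]
Beat 5 (R): throw ball1 h=1 -> lands@6:L; in-air after throw: [b1@6:L b2@9:R]
Beat 6 (L): throw ball1 h=1 -> lands@7:R; in-air after throw: [b1@7:R b2@9:R]
Beat 7 (R): throw ball1 h=1 -> lands@8:L; in-air after throw: [b1@8:L b2@9:R]
Beat 8 (L): throw ball1 h=5 -> lands@13:R; in-air after throw: [b2@9:R b1@13:R]
Beat 9 (R): throw ball2 h=1 -> lands@10:L; in-air after throw: [b2@10:L b1@13:R]
Beat 10 (L): throw ball2 h=1 -> lands@11:R; in-air after throw: [b2@11:R b1@13:R]
Beat 11 (R): throw ball2 h=1 -> lands@12:L; in-air after throw: [b2@12:L b1@13:R]
Beat 12 (L): throw ball2 h=5 -> lands@17:R; in-air after throw: [b1@13:R b2@17:R]
Beat 13 (R): throw ball1 h=1 -> lands@14:L; in-air after throw: [b1@14:L b2@17:R]

Answer: ball2:lands@17:R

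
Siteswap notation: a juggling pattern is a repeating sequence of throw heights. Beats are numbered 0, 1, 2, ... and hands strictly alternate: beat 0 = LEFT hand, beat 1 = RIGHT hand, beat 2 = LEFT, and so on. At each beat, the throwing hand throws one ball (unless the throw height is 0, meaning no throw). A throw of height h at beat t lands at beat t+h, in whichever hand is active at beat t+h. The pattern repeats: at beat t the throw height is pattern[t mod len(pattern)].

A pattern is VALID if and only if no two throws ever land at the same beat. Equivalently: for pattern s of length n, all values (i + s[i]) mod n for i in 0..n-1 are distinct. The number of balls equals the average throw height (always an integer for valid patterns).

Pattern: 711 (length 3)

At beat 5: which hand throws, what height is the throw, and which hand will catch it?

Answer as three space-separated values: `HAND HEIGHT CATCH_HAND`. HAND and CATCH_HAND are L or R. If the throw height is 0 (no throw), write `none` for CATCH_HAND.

Beat 5: 5 mod 2 = 1, so hand = R
Throw height = pattern[5 mod 3] = pattern[2] = 1
Lands at beat 5+1=6, 6 mod 2 = 0, so catch hand = L

Answer: R 1 L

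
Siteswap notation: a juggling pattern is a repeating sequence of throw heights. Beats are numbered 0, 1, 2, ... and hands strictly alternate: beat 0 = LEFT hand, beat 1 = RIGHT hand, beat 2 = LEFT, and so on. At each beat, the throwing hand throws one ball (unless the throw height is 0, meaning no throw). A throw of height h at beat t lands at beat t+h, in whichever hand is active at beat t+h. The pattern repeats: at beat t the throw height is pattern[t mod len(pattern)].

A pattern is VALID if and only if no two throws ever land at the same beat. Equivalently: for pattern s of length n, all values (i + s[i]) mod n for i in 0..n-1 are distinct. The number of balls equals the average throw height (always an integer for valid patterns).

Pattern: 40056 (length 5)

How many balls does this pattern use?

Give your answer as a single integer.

Answer: 3

Derivation:
Pattern = [4, 0, 0, 5, 6], length n = 5
  position 0: throw height = 4, running sum = 4
  position 1: throw height = 0, running sum = 4
  position 2: throw height = 0, running sum = 4
  position 3: throw height = 5, running sum = 9
  position 4: throw height = 6, running sum = 15
Total sum = 15; balls = sum / n = 15 / 5 = 3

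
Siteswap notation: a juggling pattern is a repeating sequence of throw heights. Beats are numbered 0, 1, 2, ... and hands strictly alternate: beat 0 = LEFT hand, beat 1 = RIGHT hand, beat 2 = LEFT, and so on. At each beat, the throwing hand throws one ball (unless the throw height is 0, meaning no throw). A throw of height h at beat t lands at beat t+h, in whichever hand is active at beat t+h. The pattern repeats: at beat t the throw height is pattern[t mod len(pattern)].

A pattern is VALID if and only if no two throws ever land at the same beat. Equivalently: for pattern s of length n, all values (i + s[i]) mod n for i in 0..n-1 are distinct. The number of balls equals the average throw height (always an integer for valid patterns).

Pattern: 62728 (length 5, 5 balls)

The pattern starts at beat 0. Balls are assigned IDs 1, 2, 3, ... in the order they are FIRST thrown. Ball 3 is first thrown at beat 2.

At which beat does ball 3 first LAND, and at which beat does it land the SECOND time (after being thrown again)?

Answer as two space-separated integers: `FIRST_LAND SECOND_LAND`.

Answer: 9 17

Derivation:
Beat 0 (L): throw ball1 h=6 -> lands@6:L; in-air after throw: [b1@6:L]
Beat 1 (R): throw ball2 h=2 -> lands@3:R; in-air after throw: [b2@3:R b1@6:L]
Beat 2 (L): throw ball3 h=7 -> lands@9:R; in-air after throw: [b2@3:R b1@6:L b3@9:R]
Beat 3 (R): throw ball2 h=2 -> lands@5:R; in-air after throw: [b2@5:R b1@6:L b3@9:R]
Beat 4 (L): throw ball4 h=8 -> lands@12:L; in-air after throw: [b2@5:R b1@6:L b3@9:R b4@12:L]
Beat 5 (R): throw ball2 h=6 -> lands@11:R; in-air after throw: [b1@6:L b3@9:R b2@11:R b4@12:L]
Beat 6 (L): throw ball1 h=2 -> lands@8:L; in-air after throw: [b1@8:L b3@9:R b2@11:R b4@12:L]
Beat 7 (R): throw ball5 h=7 -> lands@14:L; in-air after throw: [b1@8:L b3@9:R b2@11:R b4@12:L b5@14:L]
Beat 8 (L): throw ball1 h=2 -> lands@10:L; in-air after throw: [b3@9:R b1@10:L b2@11:R b4@12:L b5@14:L]
Beat 9 (R): throw ball3 h=8 -> lands@17:R; in-air after throw: [b1@10:L b2@11:R b4@12:L b5@14:L b3@17:R]
Beat 10 (L): throw ball1 h=6 -> lands@16:L; in-air after throw: [b2@11:R b4@12:L b5@14:L b1@16:L b3@17:R]
Beat 11 (R): throw ball2 h=2 -> lands@13:R; in-air after throw: [b4@12:L b2@13:R b5@14:L b1@16:L b3@17:R]
Beat 12 (L): throw ball4 h=7 -> lands@19:R; in-air after throw: [b2@13:R b5@14:L b1@16:L b3@17:R b4@19:R]
Beat 13 (R): throw ball2 h=2 -> lands@15:R; in-air after throw: [b5@14:L b2@15:R b1@16:L b3@17:R b4@19:R]
Beat 14 (L): throw ball5 h=8 -> lands@22:L; in-air after throw: [b2@15:R b1@16:L b3@17:R b4@19:R b5@22:L]
Beat 15 (R): throw ball2 h=6 -> lands@21:R; in-air after throw: [b1@16:L b3@17:R b4@19:R b2@21:R b5@22:L]
Beat 16 (L): throw ball1 h=2 -> lands@18:L; in-air after throw: [b3@17:R b1@18:L b4@19:R b2@21:R b5@22:L]
Beat 17 (R): throw ball3 h=7 -> lands@24:L; in-air after throw: [b1@18:L b4@19:R b2@21:R b5@22:L b3@24:L]
Ball 3: thrown@2 h=7 -> first land @9; rethrown@9 h=8 -> second land @17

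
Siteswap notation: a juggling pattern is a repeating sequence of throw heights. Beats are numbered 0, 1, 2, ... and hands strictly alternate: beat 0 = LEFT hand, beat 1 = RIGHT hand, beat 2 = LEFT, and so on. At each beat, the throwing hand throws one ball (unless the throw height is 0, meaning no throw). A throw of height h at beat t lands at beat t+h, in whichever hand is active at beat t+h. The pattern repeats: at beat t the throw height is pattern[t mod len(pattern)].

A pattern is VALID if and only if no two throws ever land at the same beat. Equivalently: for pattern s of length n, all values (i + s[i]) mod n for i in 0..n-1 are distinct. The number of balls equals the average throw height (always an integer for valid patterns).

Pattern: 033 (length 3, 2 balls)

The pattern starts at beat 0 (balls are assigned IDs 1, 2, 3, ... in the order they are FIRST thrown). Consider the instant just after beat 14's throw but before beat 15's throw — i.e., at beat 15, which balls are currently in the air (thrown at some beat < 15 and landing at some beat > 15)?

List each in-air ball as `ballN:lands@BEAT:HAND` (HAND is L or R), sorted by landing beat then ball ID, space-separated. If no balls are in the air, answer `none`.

Answer: ball1:lands@16:L ball2:lands@17:R

Derivation:
Beat 1 (R): throw ball1 h=3 -> lands@4:L; in-air after throw: [b1@4:L]
Beat 2 (L): throw ball2 h=3 -> lands@5:R; in-air after throw: [b1@4:L b2@5:R]
Beat 4 (L): throw ball1 h=3 -> lands@7:R; in-air after throw: [b2@5:R b1@7:R]
Beat 5 (R): throw ball2 h=3 -> lands@8:L; in-air after throw: [b1@7:R b2@8:L]
Beat 7 (R): throw ball1 h=3 -> lands@10:L; in-air after throw: [b2@8:L b1@10:L]
Beat 8 (L): throw ball2 h=3 -> lands@11:R; in-air after throw: [b1@10:L b2@11:R]
Beat 10 (L): throw ball1 h=3 -> lands@13:R; in-air after throw: [b2@11:R b1@13:R]
Beat 11 (R): throw ball2 h=3 -> lands@14:L; in-air after throw: [b1@13:R b2@14:L]
Beat 13 (R): throw ball1 h=3 -> lands@16:L; in-air after throw: [b2@14:L b1@16:L]
Beat 14 (L): throw ball2 h=3 -> lands@17:R; in-air after throw: [b1@16:L b2@17:R]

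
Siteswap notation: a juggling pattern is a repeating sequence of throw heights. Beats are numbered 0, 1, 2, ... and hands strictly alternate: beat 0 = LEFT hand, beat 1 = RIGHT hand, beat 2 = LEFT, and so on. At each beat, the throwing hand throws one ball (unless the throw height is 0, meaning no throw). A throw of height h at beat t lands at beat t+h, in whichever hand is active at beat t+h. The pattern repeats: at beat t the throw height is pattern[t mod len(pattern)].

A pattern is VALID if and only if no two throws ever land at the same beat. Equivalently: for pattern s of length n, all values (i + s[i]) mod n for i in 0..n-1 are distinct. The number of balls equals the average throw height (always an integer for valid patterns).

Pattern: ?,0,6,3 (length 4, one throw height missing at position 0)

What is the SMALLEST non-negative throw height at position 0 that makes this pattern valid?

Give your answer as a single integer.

i=0: s[i]=? (unknown)
i=1: (1 + 0) mod 4 = 1
i=2: (2 + 6) mod 4 = 0
i=3: (3 + 3) mod 4 = 2
Known residues: [0, 1, 2]; need a permutation of 0..3, so missing residue r = 3
Need (0 + s) mod 4 = 3; smallest s = (3 - 0) mod 4 = 3

Answer: 3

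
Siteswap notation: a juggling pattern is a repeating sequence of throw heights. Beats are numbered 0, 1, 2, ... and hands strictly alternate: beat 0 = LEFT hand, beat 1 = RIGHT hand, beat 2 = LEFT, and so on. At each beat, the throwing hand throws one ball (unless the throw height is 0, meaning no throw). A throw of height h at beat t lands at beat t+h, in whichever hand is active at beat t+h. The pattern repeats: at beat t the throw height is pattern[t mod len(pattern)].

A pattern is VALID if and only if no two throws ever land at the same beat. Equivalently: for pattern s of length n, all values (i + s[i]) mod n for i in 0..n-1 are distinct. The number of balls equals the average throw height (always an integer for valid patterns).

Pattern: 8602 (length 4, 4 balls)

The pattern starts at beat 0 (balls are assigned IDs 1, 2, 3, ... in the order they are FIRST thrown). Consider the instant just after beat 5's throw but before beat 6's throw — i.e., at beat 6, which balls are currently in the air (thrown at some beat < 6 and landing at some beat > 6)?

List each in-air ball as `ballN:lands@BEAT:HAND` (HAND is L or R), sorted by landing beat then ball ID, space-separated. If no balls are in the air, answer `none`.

Answer: ball2:lands@7:R ball1:lands@8:L ball3:lands@11:R ball4:lands@12:L

Derivation:
Beat 0 (L): throw ball1 h=8 -> lands@8:L; in-air after throw: [b1@8:L]
Beat 1 (R): throw ball2 h=6 -> lands@7:R; in-air after throw: [b2@7:R b1@8:L]
Beat 3 (R): throw ball3 h=2 -> lands@5:R; in-air after throw: [b3@5:R b2@7:R b1@8:L]
Beat 4 (L): throw ball4 h=8 -> lands@12:L; in-air after throw: [b3@5:R b2@7:R b1@8:L b4@12:L]
Beat 5 (R): throw ball3 h=6 -> lands@11:R; in-air after throw: [b2@7:R b1@8:L b3@11:R b4@12:L]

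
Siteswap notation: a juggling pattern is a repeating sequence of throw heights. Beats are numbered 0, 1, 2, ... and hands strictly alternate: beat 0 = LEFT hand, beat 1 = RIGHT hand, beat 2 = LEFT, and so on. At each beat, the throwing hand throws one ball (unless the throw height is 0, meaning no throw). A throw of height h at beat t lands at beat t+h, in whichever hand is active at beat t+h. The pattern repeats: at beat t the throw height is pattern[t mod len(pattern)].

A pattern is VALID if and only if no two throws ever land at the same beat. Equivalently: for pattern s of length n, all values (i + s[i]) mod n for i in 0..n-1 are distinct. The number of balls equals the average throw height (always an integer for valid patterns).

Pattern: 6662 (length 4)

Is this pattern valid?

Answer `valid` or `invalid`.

i=0: (i + s[i]) mod n = (0 + 6) mod 4 = 2
i=1: (i + s[i]) mod n = (1 + 6) mod 4 = 3
i=2: (i + s[i]) mod n = (2 + 6) mod 4 = 0
i=3: (i + s[i]) mod n = (3 + 2) mod 4 = 1
Residues: [2, 3, 0, 1], distinct: True

Answer: valid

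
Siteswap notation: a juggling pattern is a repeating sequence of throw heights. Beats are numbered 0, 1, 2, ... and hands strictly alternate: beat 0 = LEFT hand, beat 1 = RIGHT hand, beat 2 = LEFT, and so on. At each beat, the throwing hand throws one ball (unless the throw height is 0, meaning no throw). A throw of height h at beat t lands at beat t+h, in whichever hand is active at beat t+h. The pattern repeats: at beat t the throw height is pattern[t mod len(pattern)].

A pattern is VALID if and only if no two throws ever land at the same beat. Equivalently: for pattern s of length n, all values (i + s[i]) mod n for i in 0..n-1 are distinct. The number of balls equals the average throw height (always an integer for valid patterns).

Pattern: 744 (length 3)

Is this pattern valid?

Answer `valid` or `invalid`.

i=0: (i + s[i]) mod n = (0 + 7) mod 3 = 1
i=1: (i + s[i]) mod n = (1 + 4) mod 3 = 2
i=2: (i + s[i]) mod n = (2 + 4) mod 3 = 0
Residues: [1, 2, 0], distinct: True

Answer: valid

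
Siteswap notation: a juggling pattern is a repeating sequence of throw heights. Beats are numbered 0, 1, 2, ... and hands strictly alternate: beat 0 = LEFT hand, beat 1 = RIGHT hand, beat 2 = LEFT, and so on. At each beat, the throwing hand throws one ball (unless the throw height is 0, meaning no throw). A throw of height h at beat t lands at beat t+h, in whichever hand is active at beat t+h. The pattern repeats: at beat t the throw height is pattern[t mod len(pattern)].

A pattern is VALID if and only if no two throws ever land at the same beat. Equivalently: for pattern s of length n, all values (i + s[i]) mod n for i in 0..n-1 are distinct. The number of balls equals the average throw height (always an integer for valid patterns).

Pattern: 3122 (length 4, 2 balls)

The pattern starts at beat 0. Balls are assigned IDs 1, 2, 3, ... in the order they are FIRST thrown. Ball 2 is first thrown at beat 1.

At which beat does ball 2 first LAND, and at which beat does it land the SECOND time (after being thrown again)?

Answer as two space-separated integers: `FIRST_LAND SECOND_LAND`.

Answer: 2 4

Derivation:
Beat 0 (L): throw ball1 h=3 -> lands@3:R; in-air after throw: [b1@3:R]
Beat 1 (R): throw ball2 h=1 -> lands@2:L; in-air after throw: [b2@2:L b1@3:R]
Beat 2 (L): throw ball2 h=2 -> lands@4:L; in-air after throw: [b1@3:R b2@4:L]
Beat 3 (R): throw ball1 h=2 -> lands@5:R; in-air after throw: [b2@4:L b1@5:R]
Beat 4 (L): throw ball2 h=3 -> lands@7:R; in-air after throw: [b1@5:R b2@7:R]
Ball 2: thrown@1 h=1 -> first land @2; rethrown@2 h=2 -> second land @4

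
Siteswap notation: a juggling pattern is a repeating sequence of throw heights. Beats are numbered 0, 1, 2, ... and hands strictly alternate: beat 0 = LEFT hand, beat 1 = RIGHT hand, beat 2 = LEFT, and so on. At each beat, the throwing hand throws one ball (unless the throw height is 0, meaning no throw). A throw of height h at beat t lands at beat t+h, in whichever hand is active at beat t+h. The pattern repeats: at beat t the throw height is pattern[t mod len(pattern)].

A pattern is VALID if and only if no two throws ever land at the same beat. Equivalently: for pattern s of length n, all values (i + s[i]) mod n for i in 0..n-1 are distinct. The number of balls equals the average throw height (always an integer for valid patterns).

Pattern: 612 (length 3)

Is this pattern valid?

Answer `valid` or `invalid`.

i=0: (i + s[i]) mod n = (0 + 6) mod 3 = 0
i=1: (i + s[i]) mod n = (1 + 1) mod 3 = 2
i=2: (i + s[i]) mod n = (2 + 2) mod 3 = 1
Residues: [0, 2, 1], distinct: True

Answer: valid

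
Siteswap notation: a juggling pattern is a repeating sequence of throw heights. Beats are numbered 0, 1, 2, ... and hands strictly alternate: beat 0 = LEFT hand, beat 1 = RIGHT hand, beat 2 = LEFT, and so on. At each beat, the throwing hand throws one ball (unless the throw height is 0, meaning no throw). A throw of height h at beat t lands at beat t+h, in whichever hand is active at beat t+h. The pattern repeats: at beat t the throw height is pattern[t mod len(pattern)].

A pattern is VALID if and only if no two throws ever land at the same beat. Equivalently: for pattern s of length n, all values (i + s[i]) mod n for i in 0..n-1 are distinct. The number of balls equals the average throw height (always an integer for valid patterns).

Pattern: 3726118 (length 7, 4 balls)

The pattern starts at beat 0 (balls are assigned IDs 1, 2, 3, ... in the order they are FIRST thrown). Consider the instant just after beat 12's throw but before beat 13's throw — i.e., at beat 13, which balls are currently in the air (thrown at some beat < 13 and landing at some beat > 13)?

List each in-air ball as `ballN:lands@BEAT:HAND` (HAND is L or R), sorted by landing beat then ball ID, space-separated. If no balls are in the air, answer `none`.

Answer: ball3:lands@14:L ball2:lands@15:R ball4:lands@16:L

Derivation:
Beat 0 (L): throw ball1 h=3 -> lands@3:R; in-air after throw: [b1@3:R]
Beat 1 (R): throw ball2 h=7 -> lands@8:L; in-air after throw: [b1@3:R b2@8:L]
Beat 2 (L): throw ball3 h=2 -> lands@4:L; in-air after throw: [b1@3:R b3@4:L b2@8:L]
Beat 3 (R): throw ball1 h=6 -> lands@9:R; in-air after throw: [b3@4:L b2@8:L b1@9:R]
Beat 4 (L): throw ball3 h=1 -> lands@5:R; in-air after throw: [b3@5:R b2@8:L b1@9:R]
Beat 5 (R): throw ball3 h=1 -> lands@6:L; in-air after throw: [b3@6:L b2@8:L b1@9:R]
Beat 6 (L): throw ball3 h=8 -> lands@14:L; in-air after throw: [b2@8:L b1@9:R b3@14:L]
Beat 7 (R): throw ball4 h=3 -> lands@10:L; in-air after throw: [b2@8:L b1@9:R b4@10:L b3@14:L]
Beat 8 (L): throw ball2 h=7 -> lands@15:R; in-air after throw: [b1@9:R b4@10:L b3@14:L b2@15:R]
Beat 9 (R): throw ball1 h=2 -> lands@11:R; in-air after throw: [b4@10:L b1@11:R b3@14:L b2@15:R]
Beat 10 (L): throw ball4 h=6 -> lands@16:L; in-air after throw: [b1@11:R b3@14:L b2@15:R b4@16:L]
Beat 11 (R): throw ball1 h=1 -> lands@12:L; in-air after throw: [b1@12:L b3@14:L b2@15:R b4@16:L]
Beat 12 (L): throw ball1 h=1 -> lands@13:R; in-air after throw: [b1@13:R b3@14:L b2@15:R b4@16:L]
Beat 13 (R): throw ball1 h=8 -> lands@21:R; in-air after throw: [b3@14:L b2@15:R b4@16:L b1@21:R]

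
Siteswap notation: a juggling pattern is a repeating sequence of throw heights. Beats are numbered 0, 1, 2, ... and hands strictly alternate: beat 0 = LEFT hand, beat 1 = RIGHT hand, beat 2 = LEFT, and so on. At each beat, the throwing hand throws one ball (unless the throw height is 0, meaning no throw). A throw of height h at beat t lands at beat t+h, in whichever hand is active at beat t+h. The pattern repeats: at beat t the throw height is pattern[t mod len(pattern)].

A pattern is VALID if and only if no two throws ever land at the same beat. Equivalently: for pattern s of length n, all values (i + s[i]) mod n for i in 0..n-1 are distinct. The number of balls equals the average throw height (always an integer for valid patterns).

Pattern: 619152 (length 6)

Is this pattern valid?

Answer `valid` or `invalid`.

Answer: valid

Derivation:
i=0: (i + s[i]) mod n = (0 + 6) mod 6 = 0
i=1: (i + s[i]) mod n = (1 + 1) mod 6 = 2
i=2: (i + s[i]) mod n = (2 + 9) mod 6 = 5
i=3: (i + s[i]) mod n = (3 + 1) mod 6 = 4
i=4: (i + s[i]) mod n = (4 + 5) mod 6 = 3
i=5: (i + s[i]) mod n = (5 + 2) mod 6 = 1
Residues: [0, 2, 5, 4, 3, 1], distinct: True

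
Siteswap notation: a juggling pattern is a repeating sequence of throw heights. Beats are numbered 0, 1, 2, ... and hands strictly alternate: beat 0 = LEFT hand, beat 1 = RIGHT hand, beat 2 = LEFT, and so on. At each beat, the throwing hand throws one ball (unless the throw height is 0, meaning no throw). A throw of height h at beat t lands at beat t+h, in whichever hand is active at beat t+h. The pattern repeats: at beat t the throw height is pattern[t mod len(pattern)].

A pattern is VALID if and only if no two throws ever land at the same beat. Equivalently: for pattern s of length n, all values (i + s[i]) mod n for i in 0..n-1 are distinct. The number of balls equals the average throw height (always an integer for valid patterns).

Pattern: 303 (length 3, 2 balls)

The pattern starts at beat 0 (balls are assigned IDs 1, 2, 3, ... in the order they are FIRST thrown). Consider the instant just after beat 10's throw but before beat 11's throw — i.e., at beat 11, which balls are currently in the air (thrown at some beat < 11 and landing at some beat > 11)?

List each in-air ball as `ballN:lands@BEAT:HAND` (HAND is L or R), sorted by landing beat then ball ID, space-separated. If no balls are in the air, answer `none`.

Answer: ball1:lands@12:L

Derivation:
Beat 0 (L): throw ball1 h=3 -> lands@3:R; in-air after throw: [b1@3:R]
Beat 2 (L): throw ball2 h=3 -> lands@5:R; in-air after throw: [b1@3:R b2@5:R]
Beat 3 (R): throw ball1 h=3 -> lands@6:L; in-air after throw: [b2@5:R b1@6:L]
Beat 5 (R): throw ball2 h=3 -> lands@8:L; in-air after throw: [b1@6:L b2@8:L]
Beat 6 (L): throw ball1 h=3 -> lands@9:R; in-air after throw: [b2@8:L b1@9:R]
Beat 8 (L): throw ball2 h=3 -> lands@11:R; in-air after throw: [b1@9:R b2@11:R]
Beat 9 (R): throw ball1 h=3 -> lands@12:L; in-air after throw: [b2@11:R b1@12:L]
Beat 11 (R): throw ball2 h=3 -> lands@14:L; in-air after throw: [b1@12:L b2@14:L]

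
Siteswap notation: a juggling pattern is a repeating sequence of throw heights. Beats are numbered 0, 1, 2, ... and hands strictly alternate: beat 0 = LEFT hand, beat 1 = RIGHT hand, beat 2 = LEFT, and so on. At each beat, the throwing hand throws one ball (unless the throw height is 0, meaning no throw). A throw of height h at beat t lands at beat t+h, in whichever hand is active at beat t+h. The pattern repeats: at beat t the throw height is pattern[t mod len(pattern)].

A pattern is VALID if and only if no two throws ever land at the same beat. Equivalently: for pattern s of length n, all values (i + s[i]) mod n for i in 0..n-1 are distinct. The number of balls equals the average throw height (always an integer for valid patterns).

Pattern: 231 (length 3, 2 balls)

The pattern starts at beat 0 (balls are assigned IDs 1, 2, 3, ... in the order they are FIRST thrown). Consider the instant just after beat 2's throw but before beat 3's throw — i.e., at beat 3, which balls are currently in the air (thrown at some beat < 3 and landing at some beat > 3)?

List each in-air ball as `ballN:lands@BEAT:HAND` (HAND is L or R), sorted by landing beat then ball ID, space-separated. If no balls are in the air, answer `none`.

Beat 0 (L): throw ball1 h=2 -> lands@2:L; in-air after throw: [b1@2:L]
Beat 1 (R): throw ball2 h=3 -> lands@4:L; in-air after throw: [b1@2:L b2@4:L]
Beat 2 (L): throw ball1 h=1 -> lands@3:R; in-air after throw: [b1@3:R b2@4:L]
Beat 3 (R): throw ball1 h=2 -> lands@5:R; in-air after throw: [b2@4:L b1@5:R]

Answer: ball2:lands@4:L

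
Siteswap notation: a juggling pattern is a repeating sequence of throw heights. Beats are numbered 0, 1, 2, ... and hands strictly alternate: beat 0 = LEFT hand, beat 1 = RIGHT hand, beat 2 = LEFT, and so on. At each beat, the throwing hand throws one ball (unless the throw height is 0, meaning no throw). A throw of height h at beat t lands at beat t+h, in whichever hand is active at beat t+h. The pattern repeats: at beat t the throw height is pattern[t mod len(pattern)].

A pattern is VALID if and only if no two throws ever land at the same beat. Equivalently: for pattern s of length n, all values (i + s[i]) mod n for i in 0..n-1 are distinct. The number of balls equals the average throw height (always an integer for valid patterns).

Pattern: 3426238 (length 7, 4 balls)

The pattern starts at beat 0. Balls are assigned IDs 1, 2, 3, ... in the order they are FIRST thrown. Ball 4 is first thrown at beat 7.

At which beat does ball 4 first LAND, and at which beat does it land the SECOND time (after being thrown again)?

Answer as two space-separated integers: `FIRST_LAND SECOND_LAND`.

Answer: 10 16

Derivation:
Beat 0 (L): throw ball1 h=3 -> lands@3:R; in-air after throw: [b1@3:R]
Beat 1 (R): throw ball2 h=4 -> lands@5:R; in-air after throw: [b1@3:R b2@5:R]
Beat 2 (L): throw ball3 h=2 -> lands@4:L; in-air after throw: [b1@3:R b3@4:L b2@5:R]
Beat 3 (R): throw ball1 h=6 -> lands@9:R; in-air after throw: [b3@4:L b2@5:R b1@9:R]
Beat 4 (L): throw ball3 h=2 -> lands@6:L; in-air after throw: [b2@5:R b3@6:L b1@9:R]
Beat 5 (R): throw ball2 h=3 -> lands@8:L; in-air after throw: [b3@6:L b2@8:L b1@9:R]
Beat 6 (L): throw ball3 h=8 -> lands@14:L; in-air after throw: [b2@8:L b1@9:R b3@14:L]
Beat 7 (R): throw ball4 h=3 -> lands@10:L; in-air after throw: [b2@8:L b1@9:R b4@10:L b3@14:L]
Beat 8 (L): throw ball2 h=4 -> lands@12:L; in-air after throw: [b1@9:R b4@10:L b2@12:L b3@14:L]
Beat 9 (R): throw ball1 h=2 -> lands@11:R; in-air after throw: [b4@10:L b1@11:R b2@12:L b3@14:L]
Beat 10 (L): throw ball4 h=6 -> lands@16:L; in-air after throw: [b1@11:R b2@12:L b3@14:L b4@16:L]
Beat 11 (R): throw ball1 h=2 -> lands@13:R; in-air after throw: [b2@12:L b1@13:R b3@14:L b4@16:L]
Beat 12 (L): throw ball2 h=3 -> lands@15:R; in-air after throw: [b1@13:R b3@14:L b2@15:R b4@16:L]
Beat 13 (R): throw ball1 h=8 -> lands@21:R; in-air after throw: [b3@14:L b2@15:R b4@16:L b1@21:R]
Beat 14 (L): throw ball3 h=3 -> lands@17:R; in-air after throw: [b2@15:R b4@16:L b3@17:R b1@21:R]
Beat 15 (R): throw ball2 h=4 -> lands@19:R; in-air after throw: [b4@16:L b3@17:R b2@19:R b1@21:R]
Beat 16 (L): throw ball4 h=2 -> lands@18:L; in-air after throw: [b3@17:R b4@18:L b2@19:R b1@21:R]
Ball 4: thrown@7 h=3 -> first land @10; rethrown@10 h=6 -> second land @16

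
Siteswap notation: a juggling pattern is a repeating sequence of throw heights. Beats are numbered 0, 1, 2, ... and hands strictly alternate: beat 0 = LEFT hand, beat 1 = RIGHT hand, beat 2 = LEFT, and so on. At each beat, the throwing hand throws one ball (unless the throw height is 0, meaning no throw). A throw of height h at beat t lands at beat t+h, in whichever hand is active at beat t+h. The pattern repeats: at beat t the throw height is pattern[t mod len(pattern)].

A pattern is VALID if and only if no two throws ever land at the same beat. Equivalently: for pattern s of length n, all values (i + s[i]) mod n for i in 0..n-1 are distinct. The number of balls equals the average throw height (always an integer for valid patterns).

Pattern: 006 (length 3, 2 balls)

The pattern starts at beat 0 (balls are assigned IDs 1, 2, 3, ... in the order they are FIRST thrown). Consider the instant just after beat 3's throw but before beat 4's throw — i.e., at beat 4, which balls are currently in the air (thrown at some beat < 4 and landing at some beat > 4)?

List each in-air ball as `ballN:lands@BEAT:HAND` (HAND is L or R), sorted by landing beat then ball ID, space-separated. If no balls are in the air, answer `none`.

Answer: ball1:lands@8:L

Derivation:
Beat 2 (L): throw ball1 h=6 -> lands@8:L; in-air after throw: [b1@8:L]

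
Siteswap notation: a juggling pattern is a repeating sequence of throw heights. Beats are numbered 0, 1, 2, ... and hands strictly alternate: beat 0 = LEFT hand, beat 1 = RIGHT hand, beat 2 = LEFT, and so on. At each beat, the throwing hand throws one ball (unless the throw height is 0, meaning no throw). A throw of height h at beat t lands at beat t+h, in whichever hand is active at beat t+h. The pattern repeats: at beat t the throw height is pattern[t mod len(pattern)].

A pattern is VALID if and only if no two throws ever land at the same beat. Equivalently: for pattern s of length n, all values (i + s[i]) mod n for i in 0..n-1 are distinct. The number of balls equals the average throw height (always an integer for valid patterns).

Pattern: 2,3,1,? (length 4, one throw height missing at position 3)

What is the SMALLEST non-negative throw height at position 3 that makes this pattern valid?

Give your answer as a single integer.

i=0: (0 + 2) mod 4 = 2
i=1: (1 + 3) mod 4 = 0
i=2: (2 + 1) mod 4 = 3
i=3: s[i]=? (unknown)
Known residues: [0, 2, 3]; need a permutation of 0..3, so missing residue r = 1
Need (3 + s) mod 4 = 1; smallest s = (1 - 3) mod 4 = 2

Answer: 2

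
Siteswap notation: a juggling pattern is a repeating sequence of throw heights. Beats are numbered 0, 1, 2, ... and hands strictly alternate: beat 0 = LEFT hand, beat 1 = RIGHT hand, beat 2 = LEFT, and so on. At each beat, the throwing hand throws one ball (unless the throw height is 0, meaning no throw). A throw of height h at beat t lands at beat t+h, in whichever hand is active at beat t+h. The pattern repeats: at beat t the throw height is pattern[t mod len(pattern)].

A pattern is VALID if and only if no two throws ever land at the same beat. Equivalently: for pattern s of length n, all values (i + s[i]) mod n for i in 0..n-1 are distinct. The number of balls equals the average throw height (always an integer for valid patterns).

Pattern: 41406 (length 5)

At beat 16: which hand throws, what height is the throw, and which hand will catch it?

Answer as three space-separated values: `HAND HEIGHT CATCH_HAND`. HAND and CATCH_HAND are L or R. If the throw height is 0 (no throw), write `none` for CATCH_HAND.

Answer: L 1 R

Derivation:
Beat 16: 16 mod 2 = 0, so hand = L
Throw height = pattern[16 mod 5] = pattern[1] = 1
Lands at beat 16+1=17, 17 mod 2 = 1, so catch hand = R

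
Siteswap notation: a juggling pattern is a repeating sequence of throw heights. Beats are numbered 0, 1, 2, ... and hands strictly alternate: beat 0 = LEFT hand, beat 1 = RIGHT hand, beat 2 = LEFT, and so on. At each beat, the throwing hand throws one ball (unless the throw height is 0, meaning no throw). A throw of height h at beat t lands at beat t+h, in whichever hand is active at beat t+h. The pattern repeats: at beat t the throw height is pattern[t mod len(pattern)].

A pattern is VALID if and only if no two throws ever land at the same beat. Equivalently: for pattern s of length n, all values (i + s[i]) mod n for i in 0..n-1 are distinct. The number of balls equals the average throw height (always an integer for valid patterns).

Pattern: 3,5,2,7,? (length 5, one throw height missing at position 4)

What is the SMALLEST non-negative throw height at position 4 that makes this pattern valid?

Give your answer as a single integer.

i=0: (0 + 3) mod 5 = 3
i=1: (1 + 5) mod 5 = 1
i=2: (2 + 2) mod 5 = 4
i=3: (3 + 7) mod 5 = 0
i=4: s[i]=? (unknown)
Known residues: [0, 1, 3, 4]; need a permutation of 0..4, so missing residue r = 2
Need (4 + s) mod 5 = 2; smallest s = (2 - 4) mod 5 = 3

Answer: 3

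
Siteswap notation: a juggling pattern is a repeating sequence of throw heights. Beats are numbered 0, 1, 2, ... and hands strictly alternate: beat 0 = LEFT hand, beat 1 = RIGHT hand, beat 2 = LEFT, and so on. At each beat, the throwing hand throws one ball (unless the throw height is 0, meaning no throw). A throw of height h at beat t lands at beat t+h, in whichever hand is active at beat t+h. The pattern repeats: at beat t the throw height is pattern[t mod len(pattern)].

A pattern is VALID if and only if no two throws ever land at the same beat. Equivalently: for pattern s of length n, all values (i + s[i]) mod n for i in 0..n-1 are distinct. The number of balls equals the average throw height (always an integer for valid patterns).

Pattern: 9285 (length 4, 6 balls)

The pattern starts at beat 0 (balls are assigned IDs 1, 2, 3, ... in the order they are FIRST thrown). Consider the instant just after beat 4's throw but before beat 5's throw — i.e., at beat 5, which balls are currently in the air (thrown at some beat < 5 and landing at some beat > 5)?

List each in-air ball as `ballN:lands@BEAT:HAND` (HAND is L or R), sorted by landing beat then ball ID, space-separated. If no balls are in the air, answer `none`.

Beat 0 (L): throw ball1 h=9 -> lands@9:R; in-air after throw: [b1@9:R]
Beat 1 (R): throw ball2 h=2 -> lands@3:R; in-air after throw: [b2@3:R b1@9:R]
Beat 2 (L): throw ball3 h=8 -> lands@10:L; in-air after throw: [b2@3:R b1@9:R b3@10:L]
Beat 3 (R): throw ball2 h=5 -> lands@8:L; in-air after throw: [b2@8:L b1@9:R b3@10:L]
Beat 4 (L): throw ball4 h=9 -> lands@13:R; in-air after throw: [b2@8:L b1@9:R b3@10:L b4@13:R]
Beat 5 (R): throw ball5 h=2 -> lands@7:R; in-air after throw: [b5@7:R b2@8:L b1@9:R b3@10:L b4@13:R]

Answer: ball2:lands@8:L ball1:lands@9:R ball3:lands@10:L ball4:lands@13:R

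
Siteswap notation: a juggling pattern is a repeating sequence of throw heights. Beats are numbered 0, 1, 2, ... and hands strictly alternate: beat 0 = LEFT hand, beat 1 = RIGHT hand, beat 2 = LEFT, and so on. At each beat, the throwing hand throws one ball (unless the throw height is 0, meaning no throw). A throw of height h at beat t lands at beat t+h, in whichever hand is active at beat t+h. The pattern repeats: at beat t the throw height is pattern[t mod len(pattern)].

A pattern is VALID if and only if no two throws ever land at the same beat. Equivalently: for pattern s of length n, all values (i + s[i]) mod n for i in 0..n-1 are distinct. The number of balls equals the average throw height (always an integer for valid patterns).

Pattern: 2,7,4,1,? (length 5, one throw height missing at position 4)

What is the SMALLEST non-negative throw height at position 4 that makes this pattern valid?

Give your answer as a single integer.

i=0: (0 + 2) mod 5 = 2
i=1: (1 + 7) mod 5 = 3
i=2: (2 + 4) mod 5 = 1
i=3: (3 + 1) mod 5 = 4
i=4: s[i]=? (unknown)
Known residues: [1, 2, 3, 4]; need a permutation of 0..4, so missing residue r = 0
Need (4 + s) mod 5 = 0; smallest s = (0 - 4) mod 5 = 1

Answer: 1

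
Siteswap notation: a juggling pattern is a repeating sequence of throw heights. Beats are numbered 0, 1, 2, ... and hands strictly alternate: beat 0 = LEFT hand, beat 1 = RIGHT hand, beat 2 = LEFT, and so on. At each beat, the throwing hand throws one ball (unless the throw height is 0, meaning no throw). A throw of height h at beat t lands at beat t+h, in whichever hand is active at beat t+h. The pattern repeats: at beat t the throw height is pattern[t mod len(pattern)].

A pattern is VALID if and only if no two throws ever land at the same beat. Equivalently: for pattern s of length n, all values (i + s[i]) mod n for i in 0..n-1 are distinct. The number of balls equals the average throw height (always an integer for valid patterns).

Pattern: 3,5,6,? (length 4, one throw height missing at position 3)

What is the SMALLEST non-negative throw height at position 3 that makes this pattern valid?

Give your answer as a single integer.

i=0: (0 + 3) mod 4 = 3
i=1: (1 + 5) mod 4 = 2
i=2: (2 + 6) mod 4 = 0
i=3: s[i]=? (unknown)
Known residues: [0, 2, 3]; need a permutation of 0..3, so missing residue r = 1
Need (3 + s) mod 4 = 1; smallest s = (1 - 3) mod 4 = 2

Answer: 2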